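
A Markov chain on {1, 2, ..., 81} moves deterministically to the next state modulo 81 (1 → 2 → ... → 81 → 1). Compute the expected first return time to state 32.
E[T_32 | X_0 = 32] = 81

The chain cycles deterministically, so starting at state 32 it returns in exactly 81 steps. Equivalently, the stationary distribution is uniform π_j = 1/81 for every state j, so by Kac's formula E[T_32] = 1/π_32 = 81.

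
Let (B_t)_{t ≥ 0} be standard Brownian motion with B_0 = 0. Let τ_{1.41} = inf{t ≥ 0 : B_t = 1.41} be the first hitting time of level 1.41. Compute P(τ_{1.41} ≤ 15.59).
P(τ_{1.41} ≤ 15.59) = 2(1 − Φ(1.41/√15.59)) = 2(1 − Φ(0.3571)) ≈ 0.7210

By the reflection principle for standard BM, P(τ_b ≤ t) = 2 · P(B_t ≥ b). Since B_t ~ N(0, t), P(B_t ≥ 1.41) = 1 − Φ(1.41/√t) = 1 − Φ(1.41/√15.59) = 1 − Φ(0.3571) ≈ 0.36051. Doubling: P(τ_{1.41} ≤ 15.59) ≈ 2 · 0.36051 = 0.72102 ≈ 0.7210.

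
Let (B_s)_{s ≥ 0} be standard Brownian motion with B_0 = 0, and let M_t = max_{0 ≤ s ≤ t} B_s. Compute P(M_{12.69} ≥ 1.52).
P(M_{12.69} ≥ 1.52) = 2·P(B_{12.69} ≥ 1.52) = 2(1 − Φ(1.52/√12.69)) ≈ 0.6696

By the reflection principle for Brownian motion, P(M_t ≥ a) = 2 · P(B_t ≥ a) for a ≥ 0. Since B_t ~ N(0, t), P(B_t ≥ 1.52) = 1 − Φ(1.52/√t) = 1 − Φ(1.52/√12.69) = 1 − Φ(0.4267). So
  P(M_{12.69} ≥ 1.52) = 2(1 − Φ(0.4267)) ≈ 0.6696.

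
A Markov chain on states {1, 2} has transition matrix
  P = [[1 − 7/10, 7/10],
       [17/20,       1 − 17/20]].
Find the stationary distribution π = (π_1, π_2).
π_1 = 17/31, π_2 = 14/31

Solve πP = π with π_1 + π_2 = 1. From πP = π: π_1 · (1 − 7/10) + π_2 · 17/20 = π_1 ⇒ π_2 · 17/20 = π_1 · 7/10 ⇒ π_2/π_1 = (7/10)/(17/20) = 14/17. Together with π_1 + π_2 = 1:
  π_1 = (17/20)/(7/10 + 17/20) = (17/20)/(31/20) = 17/31,
  π_2 = (7/10)/(7/10 + 17/20) = (7/10)/(31/20) = 14/31.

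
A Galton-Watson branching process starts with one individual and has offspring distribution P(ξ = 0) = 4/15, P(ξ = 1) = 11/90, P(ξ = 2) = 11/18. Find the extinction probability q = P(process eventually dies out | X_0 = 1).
q = 24/55

The pgf is f(s) = 4/15 + 11/90·s + 11/18·s². The extinction probability q is the smallest fixed point of f in [0, 1]. Setting s = f(s):
  11/18·s² + (11/90 − 1)·s + 4/15 = 0
  11/18·s² − (4/15 + 11/18)·s + 4/15 = 0
which factors as (s − 1)·(11/18·s − 4/15) = 0, giving roots s = 1 and s = (4/15)/(11/18) = 24/55.
Mean offspring μ = 11/90 + 2·11/18 = 121/90 > 1 (supercritical), so q < 1. The extinction probability is the smaller root: q = (4/15)/(11/18) = 24/55.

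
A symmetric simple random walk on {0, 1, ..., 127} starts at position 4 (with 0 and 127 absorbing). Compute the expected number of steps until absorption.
E[τ | X_0 = 4] = 492

Let v_k = E[τ | X_0 = k]. Boundary: v_0 = v_127 = 0. Recurrence: v_k = 1 + (v_{k-1} + v_{k+1})/2 for 1 ≤ k ≤ 126. The particular solution to v_k − (v_{k-1} + v_{k+1})/2 = 1 is v_k = −k^2. Adding homogeneous solution A + B k and matching boundaries gives v_k = k (127 − k). Substituting k = 4: v_4 = 4 · 123 = 492.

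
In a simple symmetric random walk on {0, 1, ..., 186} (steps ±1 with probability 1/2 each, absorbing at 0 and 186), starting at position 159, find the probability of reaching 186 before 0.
P(hit 186 before 0) = 159/186 = 53/62

Let u_k = P(hit 186 before 0 | start at k). Then u_0 = 0, u_186 = 1, and u_k = u_{k-1}/2 + u_{k+1}/2 for 1 ≤ k ≤ 185. This harmonic recurrence is solved by u_k = k/186, giving u_159 = 159/186 = 53/62.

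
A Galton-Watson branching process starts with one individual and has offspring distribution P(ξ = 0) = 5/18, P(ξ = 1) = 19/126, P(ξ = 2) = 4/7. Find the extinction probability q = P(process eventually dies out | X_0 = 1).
q = 35/72

The pgf is f(s) = 5/18 + 19/126·s + 4/7·s². The extinction probability q is the smallest fixed point of f in [0, 1]. Setting s = f(s):
  4/7·s² + (19/126 − 1)·s + 5/18 = 0
  4/7·s² − (5/18 + 4/7)·s + 5/18 = 0
which factors as (s − 1)·(4/7·s − 5/18) = 0, giving roots s = 1 and s = (5/18)/(4/7) = 35/72.
Mean offspring μ = 19/126 + 2·4/7 = 163/126 > 1 (supercritical), so q < 1. The extinction probability is the smaller root: q = (5/18)/(4/7) = 35/72.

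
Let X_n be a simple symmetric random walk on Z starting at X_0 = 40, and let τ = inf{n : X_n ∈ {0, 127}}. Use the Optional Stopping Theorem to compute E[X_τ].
E[X_τ] = 40

X_n is a martingale and τ is a bounded-mean stopping time (indeed τ is finite a.s. with bounded expectation since the walk is in a bounded region). By the OST, E[X_τ] = E[X_0] = 40. Equivalently: E[X_τ] = 127 · P(hit 127 first) + 0 · P(hit 0 first) = 127 · (40/127) = 40.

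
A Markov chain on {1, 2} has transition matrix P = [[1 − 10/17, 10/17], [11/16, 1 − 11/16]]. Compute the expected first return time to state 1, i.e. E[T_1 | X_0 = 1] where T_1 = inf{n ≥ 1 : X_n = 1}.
E[T_1 | X_0 = 1] = 1/π_1 = 347/187

For an irreducible recurrent Markov chain with stationary distribution π, E[T_i | X_0 = i] = 1/π_i (Kac's formula). Here π_1 = (11/16)/(10/17 + 11/16) = (11/16)/(347/272) = 187/347, so E[T_1 | X_0 = 1] = 1/π_1 = (10/17 + 11/16)/(11/16) = (347/272)/(11/16) = 347/187.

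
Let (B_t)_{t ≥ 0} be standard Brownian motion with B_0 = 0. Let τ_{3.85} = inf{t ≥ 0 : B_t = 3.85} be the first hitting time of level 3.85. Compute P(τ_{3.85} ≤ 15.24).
P(τ_{3.85} ≤ 15.24) = 2(1 − Φ(3.85/√15.24)) = 2(1 − Φ(0.9862)) ≈ 0.3240

By the reflection principle for standard BM, P(τ_b ≤ t) = 2 · P(B_t ≥ b). Since B_t ~ N(0, t), P(B_t ≥ 3.85) = 1 − Φ(3.85/√t) = 1 − Φ(3.85/√15.24) = 1 − Φ(0.9862) ≈ 0.16202. Doubling: P(τ_{3.85} ≤ 15.24) ≈ 2 · 0.16202 = 0.32404 ≈ 0.3240.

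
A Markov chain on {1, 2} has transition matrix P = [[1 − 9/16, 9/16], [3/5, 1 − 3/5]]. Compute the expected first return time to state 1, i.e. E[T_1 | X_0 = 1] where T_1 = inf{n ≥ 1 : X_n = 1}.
E[T_1 | X_0 = 1] = 1/π_1 = 31/16

For an irreducible recurrent Markov chain with stationary distribution π, E[T_i | X_0 = i] = 1/π_i (Kac's formula). Here π_1 = (3/5)/(9/16 + 3/5) = (3/5)/(93/80) = 16/31, so E[T_1 | X_0 = 1] = 1/π_1 = (9/16 + 3/5)/(3/5) = (93/80)/(3/5) = 31/16.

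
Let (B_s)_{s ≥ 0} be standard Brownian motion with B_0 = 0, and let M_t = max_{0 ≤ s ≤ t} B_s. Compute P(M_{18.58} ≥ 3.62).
P(M_{18.58} ≥ 3.62) = 2·P(B_{18.58} ≥ 3.62) = 2(1 − Φ(3.62/√18.58)) ≈ 0.4010

By the reflection principle for Brownian motion, P(M_t ≥ a) = 2 · P(B_t ≥ a) for a ≥ 0. Since B_t ~ N(0, t), P(B_t ≥ 3.62) = 1 − Φ(3.62/√t) = 1 − Φ(3.62/√18.58) = 1 − Φ(0.8398). So
  P(M_{18.58} ≥ 3.62) = 2(1 − Φ(0.8398)) ≈ 0.4010.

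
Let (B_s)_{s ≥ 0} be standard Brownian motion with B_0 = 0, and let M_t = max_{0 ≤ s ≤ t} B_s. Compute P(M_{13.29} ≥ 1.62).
P(M_{13.29} ≥ 1.62) = 2·P(B_{13.29} ≥ 1.62) = 2(1 − Φ(1.62/√13.29)) ≈ 0.6568

By the reflection principle for Brownian motion, P(M_t ≥ a) = 2 · P(B_t ≥ a) for a ≥ 0. Since B_t ~ N(0, t), P(B_t ≥ 1.62) = 1 − Φ(1.62/√t) = 1 − Φ(1.62/√13.29) = 1 − Φ(0.4444). So
  P(M_{13.29} ≥ 1.62) = 2(1 − Φ(0.4444)) ≈ 0.6568.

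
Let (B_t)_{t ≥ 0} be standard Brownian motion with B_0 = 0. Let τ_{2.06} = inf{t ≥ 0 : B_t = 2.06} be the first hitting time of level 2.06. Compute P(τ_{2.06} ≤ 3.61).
P(τ_{2.06} ≤ 3.61) = 2(1 − Φ(2.06/√3.61)) = 2(1 − Φ(1.0842)) ≈ 0.2783

By the reflection principle for standard BM, P(τ_b ≤ t) = 2 · P(B_t ≥ b). Since B_t ~ N(0, t), P(B_t ≥ 2.06) = 1 − Φ(2.06/√t) = 1 − Φ(2.06/√3.61) = 1 − Φ(1.0842) ≈ 0.13914. Doubling: P(τ_{2.06} ≤ 3.61) ≈ 2 · 0.13914 = 0.27828 ≈ 0.2783.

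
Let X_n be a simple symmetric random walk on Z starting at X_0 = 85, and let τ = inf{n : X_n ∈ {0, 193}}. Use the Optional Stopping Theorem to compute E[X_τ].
E[X_τ] = 85

X_n is a martingale and τ is a bounded-mean stopping time (indeed τ is finite a.s. with bounded expectation since the walk is in a bounded region). By the OST, E[X_τ] = E[X_0] = 85. Equivalently: E[X_τ] = 193 · P(hit 193 first) + 0 · P(hit 0 first) = 193 · (85/193) = 85.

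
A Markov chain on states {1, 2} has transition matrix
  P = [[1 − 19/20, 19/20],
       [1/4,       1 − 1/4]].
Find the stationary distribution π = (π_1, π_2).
π_1 = 5/24, π_2 = 19/24

Solve πP = π with π_1 + π_2 = 1. From πP = π: π_1 · (1 − 19/20) + π_2 · 1/4 = π_1 ⇒ π_2 · 1/4 = π_1 · 19/20 ⇒ π_2/π_1 = (19/20)/(1/4) = 19/5. Together with π_1 + π_2 = 1:
  π_1 = (1/4)/(19/20 + 1/4) = (1/4)/(6/5) = 5/24,
  π_2 = (19/20)/(19/20 + 1/4) = (19/20)/(6/5) = 19/24.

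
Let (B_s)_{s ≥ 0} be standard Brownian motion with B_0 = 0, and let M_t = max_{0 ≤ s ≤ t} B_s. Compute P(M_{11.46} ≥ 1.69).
P(M_{11.46} ≥ 1.69) = 2·P(B_{11.46} ≥ 1.69) = 2(1 − Φ(1.69/√11.46)) ≈ 0.6176

By the reflection principle for Brownian motion, P(M_t ≥ a) = 2 · P(B_t ≥ a) for a ≥ 0. Since B_t ~ N(0, t), P(B_t ≥ 1.69) = 1 − Φ(1.69/√t) = 1 − Φ(1.69/√11.46) = 1 − Φ(0.4992). So
  P(M_{11.46} ≥ 1.69) = 2(1 − Φ(0.4992)) ≈ 0.6176.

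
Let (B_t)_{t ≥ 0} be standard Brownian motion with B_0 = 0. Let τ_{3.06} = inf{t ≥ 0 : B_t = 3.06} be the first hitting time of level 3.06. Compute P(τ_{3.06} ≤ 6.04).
P(τ_{3.06} ≤ 6.04) = 2(1 − Φ(3.06/√6.04)) = 2(1 − Φ(1.2451)) ≈ 0.2131

By the reflection principle for standard BM, P(τ_b ≤ t) = 2 · P(B_t ≥ b). Since B_t ~ N(0, t), P(B_t ≥ 3.06) = 1 − Φ(3.06/√t) = 1 − Φ(3.06/√6.04) = 1 − Φ(1.2451) ≈ 0.10655. Doubling: P(τ_{3.06} ≤ 6.04) ≈ 2 · 0.10655 = 0.21310 ≈ 0.2131.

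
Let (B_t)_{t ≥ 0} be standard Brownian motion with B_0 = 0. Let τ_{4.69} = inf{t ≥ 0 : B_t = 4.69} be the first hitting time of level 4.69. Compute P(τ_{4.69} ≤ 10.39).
P(τ_{4.69} ≤ 10.39) = 2(1 − Φ(4.69/√10.39)) = 2(1 − Φ(1.4550)) ≈ 0.1457

By the reflection principle for standard BM, P(τ_b ≤ t) = 2 · P(B_t ≥ b). Since B_t ~ N(0, t), P(B_t ≥ 4.69) = 1 − Φ(4.69/√t) = 1 − Φ(4.69/√10.39) = 1 − Φ(1.4550) ≈ 0.07283. Doubling: P(τ_{4.69} ≤ 10.39) ≈ 2 · 0.07283 = 0.14566 ≈ 0.1457.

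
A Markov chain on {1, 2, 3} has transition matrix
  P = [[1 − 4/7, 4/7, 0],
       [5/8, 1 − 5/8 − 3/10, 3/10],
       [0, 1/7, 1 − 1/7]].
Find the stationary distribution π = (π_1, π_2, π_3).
π = (175/671, 160/671, 336/671)

This is a birth-death chain on three states, which satisfies detailed balance: π_1 · P_{12} = π_2 · P_{21} and π_2 · P_{23} = π_3 · P_{32}.
From π_1 · 4/7 = π_2 · 5/8: π_2/π_1 = (4/7)/(5/8) = 32/35.
From π_2 · 3/10 = π_3 · 1/7: π_3/π_2 = (3/10)/(1/7) = 21/10.
Take π_1 proportional to 1; then unnormalized π = (1, 32/35, 48/25). Normalize by dividing by the sum 671/175:
  π = (175/671, 160/671, 336/671).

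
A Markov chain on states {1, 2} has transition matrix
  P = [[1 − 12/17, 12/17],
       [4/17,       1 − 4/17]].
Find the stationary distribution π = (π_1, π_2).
π_1 = 1/4, π_2 = 3/4

Solve πP = π with π_1 + π_2 = 1. From πP = π: π_1 · (1 − 12/17) + π_2 · 4/17 = π_1 ⇒ π_2 · 4/17 = π_1 · 12/17 ⇒ π_2/π_1 = (12/17)/(4/17) = 3. Together with π_1 + π_2 = 1:
  π_1 = (4/17)/(12/17 + 4/17) = (4/17)/(16/17) = 1/4,
  π_2 = (12/17)/(12/17 + 4/17) = (12/17)/(16/17) = 3/4.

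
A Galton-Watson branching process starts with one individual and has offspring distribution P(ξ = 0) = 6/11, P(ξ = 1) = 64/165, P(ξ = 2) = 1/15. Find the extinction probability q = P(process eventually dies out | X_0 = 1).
q = 1

Mean offspring μ = 0·6/11 + 1·64/165 + 2·1/15 = 86/165 ≤ 1. For μ ≤ 1 with offspring not concentrated at 1, the Galton-Watson process goes extinct almost surely, so q = 1.
(Algebraic check: The pgf is f(s) = 6/11 + 64/165·s + 1/15·s². The extinction probability q is the smallest fixed point of f in [0, 1]. Setting s = f(s):
  1/15·s² + (64/165 − 1)·s + 6/11 = 0
  1/15·s² − (6/11 + 1/15)·s + 6/11 = 0
which factors as (s − 1)·(1/15·s − 6/11) = 0, giving roots s = 1 and s = (6/11)/(1/15) = 90/11. Since 90/11 ≥ 1, the smallest root in [0, 1] is s = 1.)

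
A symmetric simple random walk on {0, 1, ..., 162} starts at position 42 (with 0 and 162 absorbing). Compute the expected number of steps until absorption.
E[τ | X_0 = 42] = 5040

Let v_k = E[τ | X_0 = k]. Boundary: v_0 = v_162 = 0. Recurrence: v_k = 1 + (v_{k-1} + v_{k+1})/2 for 1 ≤ k ≤ 161. The particular solution to v_k − (v_{k-1} + v_{k+1})/2 = 1 is v_k = −k^2. Adding homogeneous solution A + B k and matching boundaries gives v_k = k (162 − k). Substituting k = 42: v_42 = 42 · 120 = 5040.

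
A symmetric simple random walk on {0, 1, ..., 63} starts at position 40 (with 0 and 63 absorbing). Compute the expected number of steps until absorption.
E[τ | X_0 = 40] = 920

Let v_k = E[τ | X_0 = k]. Boundary: v_0 = v_63 = 0. Recurrence: v_k = 1 + (v_{k-1} + v_{k+1})/2 for 1 ≤ k ≤ 62. The particular solution to v_k − (v_{k-1} + v_{k+1})/2 = 1 is v_k = −k^2. Adding homogeneous solution A + B k and matching boundaries gives v_k = k (63 − k). Substituting k = 40: v_40 = 40 · 23 = 920.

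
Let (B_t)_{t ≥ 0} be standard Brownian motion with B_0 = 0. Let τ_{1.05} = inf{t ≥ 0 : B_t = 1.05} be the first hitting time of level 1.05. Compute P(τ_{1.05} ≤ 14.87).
P(τ_{1.05} ≤ 14.87) = 2(1 − Φ(1.05/√14.87)) = 2(1 − Φ(0.2723)) ≈ 0.7854

By the reflection principle for standard BM, P(τ_b ≤ t) = 2 · P(B_t ≥ b). Since B_t ~ N(0, t), P(B_t ≥ 1.05) = 1 − Φ(1.05/√t) = 1 − Φ(1.05/√14.87) = 1 − Φ(0.2723) ≈ 0.39270. Doubling: P(τ_{1.05} ≤ 14.87) ≈ 2 · 0.39270 = 0.78540 ≈ 0.7854.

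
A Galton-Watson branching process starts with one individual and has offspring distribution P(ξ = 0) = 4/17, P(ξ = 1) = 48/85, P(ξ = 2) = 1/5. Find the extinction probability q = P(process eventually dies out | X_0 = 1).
q = 1

Mean offspring μ = 0·4/17 + 1·48/85 + 2·1/5 = 82/85 ≤ 1. For μ ≤ 1 with offspring not concentrated at 1, the Galton-Watson process goes extinct almost surely, so q = 1.
(Algebraic check: The pgf is f(s) = 4/17 + 48/85·s + 1/5·s². The extinction probability q is the smallest fixed point of f in [0, 1]. Setting s = f(s):
  1/5·s² + (48/85 − 1)·s + 4/17 = 0
  1/5·s² − (4/17 + 1/5)·s + 4/17 = 0
which factors as (s − 1)·(1/5·s − 4/17) = 0, giving roots s = 1 and s = (4/17)/(1/5) = 20/17. Since 20/17 ≥ 1, the smallest root in [0, 1] is s = 1.)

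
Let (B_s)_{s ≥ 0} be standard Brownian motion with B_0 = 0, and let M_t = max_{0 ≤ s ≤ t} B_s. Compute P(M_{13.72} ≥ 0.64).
P(M_{13.72} ≥ 0.64) = 2·P(B_{13.72} ≥ 0.64) = 2(1 − Φ(0.64/√13.72)) ≈ 0.8628

By the reflection principle for Brownian motion, P(M_t ≥ a) = 2 · P(B_t ≥ a) for a ≥ 0. Since B_t ~ N(0, t), P(B_t ≥ 0.64) = 1 − Φ(0.64/√t) = 1 − Φ(0.64/√13.72) = 1 − Φ(0.1728). So
  P(M_{13.72} ≥ 0.64) = 2(1 − Φ(0.1728)) ≈ 0.8628.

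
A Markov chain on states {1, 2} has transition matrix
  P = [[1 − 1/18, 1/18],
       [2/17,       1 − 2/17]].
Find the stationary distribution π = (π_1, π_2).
π_1 = 36/53, π_2 = 17/53

Solve πP = π with π_1 + π_2 = 1. From πP = π: π_1 · (1 − 1/18) + π_2 · 2/17 = π_1 ⇒ π_2 · 2/17 = π_1 · 1/18 ⇒ π_2/π_1 = (1/18)/(2/17) = 17/36. Together with π_1 + π_2 = 1:
  π_1 = (2/17)/(1/18 + 2/17) = (2/17)/(53/306) = 36/53,
  π_2 = (1/18)/(1/18 + 2/17) = (1/18)/(53/306) = 17/53.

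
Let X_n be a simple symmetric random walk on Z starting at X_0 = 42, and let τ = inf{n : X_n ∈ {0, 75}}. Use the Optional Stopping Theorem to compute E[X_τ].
E[X_τ] = 42

X_n is a martingale and τ is a bounded-mean stopping time (indeed τ is finite a.s. with bounded expectation since the walk is in a bounded region). By the OST, E[X_τ] = E[X_0] = 42. Equivalently: E[X_τ] = 75 · P(hit 75 first) + 0 · P(hit 0 first) = 75 · (42/75) = 42.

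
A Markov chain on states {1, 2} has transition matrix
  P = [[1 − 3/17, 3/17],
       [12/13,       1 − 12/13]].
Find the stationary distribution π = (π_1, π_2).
π_1 = 68/81, π_2 = 13/81

Solve πP = π with π_1 + π_2 = 1. From πP = π: π_1 · (1 − 3/17) + π_2 · 12/13 = π_1 ⇒ π_2 · 12/13 = π_1 · 3/17 ⇒ π_2/π_1 = (3/17)/(12/13) = 13/68. Together with π_1 + π_2 = 1:
  π_1 = (12/13)/(3/17 + 12/13) = (12/13)/(243/221) = 68/81,
  π_2 = (3/17)/(3/17 + 12/13) = (3/17)/(243/221) = 13/81.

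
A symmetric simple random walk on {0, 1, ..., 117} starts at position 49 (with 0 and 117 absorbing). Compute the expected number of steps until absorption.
E[τ | X_0 = 49] = 3332

Let v_k = E[τ | X_0 = k]. Boundary: v_0 = v_117 = 0. Recurrence: v_k = 1 + (v_{k-1} + v_{k+1})/2 for 1 ≤ k ≤ 116. The particular solution to v_k − (v_{k-1} + v_{k+1})/2 = 1 is v_k = −k^2. Adding homogeneous solution A + B k and matching boundaries gives v_k = k (117 − k). Substituting k = 49: v_49 = 49 · 68 = 3332.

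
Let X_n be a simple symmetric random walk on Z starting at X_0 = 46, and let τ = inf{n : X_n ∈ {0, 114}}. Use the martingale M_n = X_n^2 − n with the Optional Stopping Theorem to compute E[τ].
E[τ] = 3128

M_n = X_n^2 − n is a martingale (since E[X_{n+1}^2 | F_n] = X_n^2 + 1). By OST (τ has finite mean in a bounded region), E[M_τ] = E[M_0] = X_0^2 − 0 = 46^2 = 2116. Also E[M_τ] = E[X_τ^2] − E[τ]. The walk exits at 0 or 114, with P(hit 114 first) = 46/114, so E[X_τ^2] = 114^2 · 46/114 + 0 = 5244. Thus E[τ] = E[X_τ^2] − E[M_τ] = 5244 − 2116 = 3128 = 46(114 − 46) = 3128.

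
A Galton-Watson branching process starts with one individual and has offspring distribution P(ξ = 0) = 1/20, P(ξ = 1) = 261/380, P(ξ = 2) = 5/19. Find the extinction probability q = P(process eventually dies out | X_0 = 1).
q = 19/100

The pgf is f(s) = 1/20 + 261/380·s + 5/19·s². The extinction probability q is the smallest fixed point of f in [0, 1]. Setting s = f(s):
  5/19·s² + (261/380 − 1)·s + 1/20 = 0
  5/19·s² − (1/20 + 5/19)·s + 1/20 = 0
which factors as (s − 1)·(5/19·s − 1/20) = 0, giving roots s = 1 and s = (1/20)/(5/19) = 19/100.
Mean offspring μ = 261/380 + 2·5/19 = 461/380 > 1 (supercritical), so q < 1. The extinction probability is the smaller root: q = (1/20)/(5/19) = 19/100.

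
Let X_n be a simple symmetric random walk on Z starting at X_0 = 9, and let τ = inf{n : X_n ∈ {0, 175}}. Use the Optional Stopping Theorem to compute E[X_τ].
E[X_τ] = 9

X_n is a martingale and τ is a bounded-mean stopping time (indeed τ is finite a.s. with bounded expectation since the walk is in a bounded region). By the OST, E[X_τ] = E[X_0] = 9. Equivalently: E[X_τ] = 175 · P(hit 175 first) + 0 · P(hit 0 first) = 175 · (9/175) = 9.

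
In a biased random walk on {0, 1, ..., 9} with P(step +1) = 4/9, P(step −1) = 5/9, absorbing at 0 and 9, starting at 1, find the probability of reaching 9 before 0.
P(hit 9 before 0) = (1 − (5/4)^1) / (1 − (5/4)^9) = 65536/1690981

Let u_k denote P(reach 9 before 0 | start at k). Boundary: u_0 = 0, u_9 = 1. Recurrence: u_k = 4/9·u_{k+1} + 5/9·u_{k-1} for 1 ≤ k ≤ 8. Try u_k = A + B·r^k with r = q/p = (5/9)/(4/9) = 5/4. Substitution satisfies the recurrence; boundary conditions give:
  u_k = (1 − r^k) / (1 − r^N) = (1 − (5/4)^1) / (1 − (5/4)^9) = 65536/1690981.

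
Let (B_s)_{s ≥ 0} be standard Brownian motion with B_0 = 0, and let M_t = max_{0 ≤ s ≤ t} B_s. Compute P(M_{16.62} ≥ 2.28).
P(M_{16.62} ≥ 2.28) = 2·P(B_{16.62} ≥ 2.28) = 2(1 − Φ(2.28/√16.62)) ≈ 0.5760

By the reflection principle for Brownian motion, P(M_t ≥ a) = 2 · P(B_t ≥ a) for a ≥ 0. Since B_t ~ N(0, t), P(B_t ≥ 2.28) = 1 − Φ(2.28/√t) = 1 − Φ(2.28/√16.62) = 1 − Φ(0.5593). So
  P(M_{16.62} ≥ 2.28) = 2(1 − Φ(0.5593)) ≈ 0.5760.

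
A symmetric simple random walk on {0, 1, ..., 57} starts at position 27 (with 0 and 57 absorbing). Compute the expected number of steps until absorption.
E[τ | X_0 = 27] = 810

Let v_k = E[τ | X_0 = k]. Boundary: v_0 = v_57 = 0. Recurrence: v_k = 1 + (v_{k-1} + v_{k+1})/2 for 1 ≤ k ≤ 56. The particular solution to v_k − (v_{k-1} + v_{k+1})/2 = 1 is v_k = −k^2. Adding homogeneous solution A + B k and matching boundaries gives v_k = k (57 − k). Substituting k = 27: v_27 = 27 · 30 = 810.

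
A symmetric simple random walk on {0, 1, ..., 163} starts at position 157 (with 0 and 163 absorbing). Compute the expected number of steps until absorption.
E[τ | X_0 = 157] = 942

Let v_k = E[τ | X_0 = k]. Boundary: v_0 = v_163 = 0. Recurrence: v_k = 1 + (v_{k-1} + v_{k+1})/2 for 1 ≤ k ≤ 162. The particular solution to v_k − (v_{k-1} + v_{k+1})/2 = 1 is v_k = −k^2. Adding homogeneous solution A + B k and matching boundaries gives v_k = k (163 − k). Substituting k = 157: v_157 = 157 · 6 = 942.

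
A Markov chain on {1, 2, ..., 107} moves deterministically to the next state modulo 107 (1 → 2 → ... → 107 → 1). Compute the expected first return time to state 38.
E[T_38 | X_0 = 38] = 107

The chain cycles deterministically, so starting at state 38 it returns in exactly 107 steps. Equivalently, the stationary distribution is uniform π_j = 1/107 for every state j, so by Kac's formula E[T_38] = 1/π_38 = 107.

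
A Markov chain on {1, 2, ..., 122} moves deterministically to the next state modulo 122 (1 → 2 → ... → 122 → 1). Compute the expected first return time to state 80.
E[T_80 | X_0 = 80] = 122

The chain cycles deterministically, so starting at state 80 it returns in exactly 122 steps. Equivalently, the stationary distribution is uniform π_j = 1/122 for every state j, so by Kac's formula E[T_80] = 1/π_80 = 122.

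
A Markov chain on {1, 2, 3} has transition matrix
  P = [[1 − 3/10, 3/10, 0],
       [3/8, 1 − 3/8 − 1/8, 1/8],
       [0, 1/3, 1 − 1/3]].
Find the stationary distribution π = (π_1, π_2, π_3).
π = (10/21, 8/21, 1/7)

This is a birth-death chain on three states, which satisfies detailed balance: π_1 · P_{12} = π_2 · P_{21} and π_2 · P_{23} = π_3 · P_{32}.
From π_1 · 3/10 = π_2 · 3/8: π_2/π_1 = (3/10)/(3/8) = 4/5.
From π_2 · 1/8 = π_3 · 1/3: π_3/π_2 = (1/8)/(1/3) = 3/8.
Take π_1 proportional to 1; then unnormalized π = (1, 4/5, 3/10). Normalize by dividing by the sum 21/10:
  π = (10/21, 8/21, 1/7).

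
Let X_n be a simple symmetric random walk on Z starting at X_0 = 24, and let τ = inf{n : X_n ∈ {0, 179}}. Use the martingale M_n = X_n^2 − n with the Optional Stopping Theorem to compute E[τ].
E[τ] = 3720

M_n = X_n^2 − n is a martingale (since E[X_{n+1}^2 | F_n] = X_n^2 + 1). By OST (τ has finite mean in a bounded region), E[M_τ] = E[M_0] = X_0^2 − 0 = 24^2 = 576. Also E[M_τ] = E[X_τ^2] − E[τ]. The walk exits at 0 or 179, with P(hit 179 first) = 24/179, so E[X_τ^2] = 179^2 · 24/179 + 0 = 4296. Thus E[τ] = E[X_τ^2] − E[M_τ] = 4296 − 576 = 3720 = 24(179 − 24) = 3720.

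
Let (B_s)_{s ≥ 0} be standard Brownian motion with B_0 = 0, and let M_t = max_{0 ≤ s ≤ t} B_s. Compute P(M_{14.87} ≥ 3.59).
P(M_{14.87} ≥ 3.59) = 2·P(B_{14.87} ≥ 3.59) = 2(1 − Φ(3.59/√14.87)) ≈ 0.3519

By the reflection principle for Brownian motion, P(M_t ≥ a) = 2 · P(B_t ≥ a) for a ≥ 0. Since B_t ~ N(0, t), P(B_t ≥ 3.59) = 1 − Φ(3.59/√t) = 1 − Φ(3.59/√14.87) = 1 − Φ(0.9310). So
  P(M_{14.87} ≥ 3.59) = 2(1 − Φ(0.9310)) ≈ 0.3519.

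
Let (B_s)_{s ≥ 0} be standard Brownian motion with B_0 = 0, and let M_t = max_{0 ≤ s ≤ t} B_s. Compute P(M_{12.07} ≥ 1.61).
P(M_{12.07} ≥ 1.61) = 2·P(B_{12.07} ≥ 1.61) = 2(1 − Φ(1.61/√12.07)) ≈ 0.6431

By the reflection principle for Brownian motion, P(M_t ≥ a) = 2 · P(B_t ≥ a) for a ≥ 0. Since B_t ~ N(0, t), P(B_t ≥ 1.61) = 1 − Φ(1.61/√t) = 1 − Φ(1.61/√12.07) = 1 − Φ(0.4634). So
  P(M_{12.07} ≥ 1.61) = 2(1 − Φ(0.4634)) ≈ 0.6431.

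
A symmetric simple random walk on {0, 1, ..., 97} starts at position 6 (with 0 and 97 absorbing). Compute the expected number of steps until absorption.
E[τ | X_0 = 6] = 546

Let v_k = E[τ | X_0 = k]. Boundary: v_0 = v_97 = 0. Recurrence: v_k = 1 + (v_{k-1} + v_{k+1})/2 for 1 ≤ k ≤ 96. The particular solution to v_k − (v_{k-1} + v_{k+1})/2 = 1 is v_k = −k^2. Adding homogeneous solution A + B k and matching boundaries gives v_k = k (97 − k). Substituting k = 6: v_6 = 6 · 91 = 546.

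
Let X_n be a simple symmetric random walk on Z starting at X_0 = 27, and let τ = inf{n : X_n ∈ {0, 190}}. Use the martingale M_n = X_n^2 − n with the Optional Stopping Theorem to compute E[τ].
E[τ] = 4401

M_n = X_n^2 − n is a martingale (since E[X_{n+1}^2 | F_n] = X_n^2 + 1). By OST (τ has finite mean in a bounded region), E[M_τ] = E[M_0] = X_0^2 − 0 = 27^2 = 729. Also E[M_τ] = E[X_τ^2] − E[τ]. The walk exits at 0 or 190, with P(hit 190 first) = 27/190, so E[X_τ^2] = 190^2 · 27/190 + 0 = 5130. Thus E[τ] = E[X_τ^2] − E[M_τ] = 5130 − 729 = 4401 = 27(190 − 27) = 4401.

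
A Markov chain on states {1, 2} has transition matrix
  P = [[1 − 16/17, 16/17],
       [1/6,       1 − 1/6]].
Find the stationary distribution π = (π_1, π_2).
π_1 = 17/113, π_2 = 96/113

Solve πP = π with π_1 + π_2 = 1. From πP = π: π_1 · (1 − 16/17) + π_2 · 1/6 = π_1 ⇒ π_2 · 1/6 = π_1 · 16/17 ⇒ π_2/π_1 = (16/17)/(1/6) = 96/17. Together with π_1 + π_2 = 1:
  π_1 = (1/6)/(16/17 + 1/6) = (1/6)/(113/102) = 17/113,
  π_2 = (16/17)/(16/17 + 1/6) = (16/17)/(113/102) = 96/113.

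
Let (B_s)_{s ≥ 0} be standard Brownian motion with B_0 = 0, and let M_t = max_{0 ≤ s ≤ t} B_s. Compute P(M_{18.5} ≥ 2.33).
P(M_{18.5} ≥ 2.33) = 2·P(B_{18.5} ≥ 2.33) = 2(1 − Φ(2.33/√18.5)) ≈ 0.5880

By the reflection principle for Brownian motion, P(M_t ≥ a) = 2 · P(B_t ≥ a) for a ≥ 0. Since B_t ~ N(0, t), P(B_t ≥ 2.33) = 1 − Φ(2.33/√t) = 1 − Φ(2.33/√18.5) = 1 − Φ(0.5417). So
  P(M_{18.5} ≥ 2.33) = 2(1 − Φ(0.5417)) ≈ 0.5880.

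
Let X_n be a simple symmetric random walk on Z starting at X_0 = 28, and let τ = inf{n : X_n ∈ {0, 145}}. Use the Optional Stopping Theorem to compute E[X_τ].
E[X_τ] = 28

X_n is a martingale and τ is a bounded-mean stopping time (indeed τ is finite a.s. with bounded expectation since the walk is in a bounded region). By the OST, E[X_τ] = E[X_0] = 28. Equivalently: E[X_τ] = 145 · P(hit 145 first) + 0 · P(hit 0 first) = 145 · (28/145) = 28.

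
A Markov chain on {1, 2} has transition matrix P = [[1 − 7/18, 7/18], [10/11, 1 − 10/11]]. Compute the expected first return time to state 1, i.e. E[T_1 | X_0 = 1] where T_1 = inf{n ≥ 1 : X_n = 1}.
E[T_1 | X_0 = 1] = 1/π_1 = 257/180

For an irreducible recurrent Markov chain with stationary distribution π, E[T_i | X_0 = i] = 1/π_i (Kac's formula). Here π_1 = (10/11)/(7/18 + 10/11) = (10/11)/(257/198) = 180/257, so E[T_1 | X_0 = 1] = 1/π_1 = (7/18 + 10/11)/(10/11) = (257/198)/(10/11) = 257/180.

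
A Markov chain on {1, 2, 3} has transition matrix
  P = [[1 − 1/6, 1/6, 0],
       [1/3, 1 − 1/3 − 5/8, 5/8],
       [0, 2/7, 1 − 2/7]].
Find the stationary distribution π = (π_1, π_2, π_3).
π = (32/83, 16/83, 35/83)

This is a birth-death chain on three states, which satisfies detailed balance: π_1 · P_{12} = π_2 · P_{21} and π_2 · P_{23} = π_3 · P_{32}.
From π_1 · 1/6 = π_2 · 1/3: π_2/π_1 = (1/6)/(1/3) = 1/2.
From π_2 · 5/8 = π_3 · 2/7: π_3/π_2 = (5/8)/(2/7) = 35/16.
Take π_1 proportional to 1; then unnormalized π = (1, 1/2, 35/32). Normalize by dividing by the sum 83/32:
  π = (32/83, 16/83, 35/83).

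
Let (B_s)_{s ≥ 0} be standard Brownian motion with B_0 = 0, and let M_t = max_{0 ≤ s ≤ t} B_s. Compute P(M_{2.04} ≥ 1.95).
P(M_{2.04} ≥ 1.95) = 2·P(B_{2.04} ≥ 1.95) = 2(1 − Φ(1.95/√2.04)) ≈ 0.1722

By the reflection principle for Brownian motion, P(M_t ≥ a) = 2 · P(B_t ≥ a) for a ≥ 0. Since B_t ~ N(0, t), P(B_t ≥ 1.95) = 1 − Φ(1.95/√t) = 1 − Φ(1.95/√2.04) = 1 − Φ(1.3653). So
  P(M_{2.04} ≥ 1.95) = 2(1 − Φ(1.3653)) ≈ 0.1722.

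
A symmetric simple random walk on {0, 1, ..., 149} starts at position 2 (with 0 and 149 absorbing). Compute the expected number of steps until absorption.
E[τ | X_0 = 2] = 294

Let v_k = E[τ | X_0 = k]. Boundary: v_0 = v_149 = 0. Recurrence: v_k = 1 + (v_{k-1} + v_{k+1})/2 for 1 ≤ k ≤ 148. The particular solution to v_k − (v_{k-1} + v_{k+1})/2 = 1 is v_k = −k^2. Adding homogeneous solution A + B k and matching boundaries gives v_k = k (149 − k). Substituting k = 2: v_2 = 2 · 147 = 294.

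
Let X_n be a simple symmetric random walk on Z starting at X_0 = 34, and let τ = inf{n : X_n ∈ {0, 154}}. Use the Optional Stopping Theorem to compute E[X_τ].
E[X_τ] = 34

X_n is a martingale and τ is a bounded-mean stopping time (indeed τ is finite a.s. with bounded expectation since the walk is in a bounded region). By the OST, E[X_τ] = E[X_0] = 34. Equivalently: E[X_τ] = 154 · P(hit 154 first) + 0 · P(hit 0 first) = 154 · (34/154) = 34.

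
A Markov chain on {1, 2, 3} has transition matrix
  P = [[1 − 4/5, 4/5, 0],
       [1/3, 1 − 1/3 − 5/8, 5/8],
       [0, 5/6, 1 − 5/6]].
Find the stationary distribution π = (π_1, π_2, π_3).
π = (5/26, 6/13, 9/26)

This is a birth-death chain on three states, which satisfies detailed balance: π_1 · P_{12} = π_2 · P_{21} and π_2 · P_{23} = π_3 · P_{32}.
From π_1 · 4/5 = π_2 · 1/3: π_2/π_1 = (4/5)/(1/3) = 12/5.
From π_2 · 5/8 = π_3 · 5/6: π_3/π_2 = (5/8)/(5/6) = 3/4.
Take π_1 proportional to 1; then unnormalized π = (1, 12/5, 9/5). Normalize by dividing by the sum 26/5:
  π = (5/26, 6/13, 9/26).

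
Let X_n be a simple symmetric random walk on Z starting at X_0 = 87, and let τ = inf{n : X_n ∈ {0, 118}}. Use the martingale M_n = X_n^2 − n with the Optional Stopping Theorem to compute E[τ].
E[τ] = 2697

M_n = X_n^2 − n is a martingale (since E[X_{n+1}^2 | F_n] = X_n^2 + 1). By OST (τ has finite mean in a bounded region), E[M_τ] = E[M_0] = X_0^2 − 0 = 87^2 = 7569. Also E[M_τ] = E[X_τ^2] − E[τ]. The walk exits at 0 or 118, with P(hit 118 first) = 87/118, so E[X_τ^2] = 118^2 · 87/118 + 0 = 10266. Thus E[τ] = E[X_τ^2] − E[M_τ] = 10266 − 7569 = 2697 = 87(118 − 87) = 2697.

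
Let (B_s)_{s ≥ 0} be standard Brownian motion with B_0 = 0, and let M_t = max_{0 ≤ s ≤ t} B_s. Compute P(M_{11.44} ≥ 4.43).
P(M_{11.44} ≥ 4.43) = 2·P(B_{11.44} ≥ 4.43) = 2(1 − Φ(4.43/√11.44)) ≈ 0.1903

By the reflection principle for Brownian motion, P(M_t ≥ a) = 2 · P(B_t ≥ a) for a ≥ 0. Since B_t ~ N(0, t), P(B_t ≥ 4.43) = 1 − Φ(4.43/√t) = 1 − Φ(4.43/√11.44) = 1 − Φ(1.3098). So
  P(M_{11.44} ≥ 4.43) = 2(1 − Φ(1.3098)) ≈ 0.1903.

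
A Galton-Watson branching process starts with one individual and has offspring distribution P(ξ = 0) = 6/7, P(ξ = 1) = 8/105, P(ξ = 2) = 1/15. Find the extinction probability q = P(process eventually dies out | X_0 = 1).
q = 1

Mean offspring μ = 0·6/7 + 1·8/105 + 2·1/15 = 22/105 ≤ 1. For μ ≤ 1 with offspring not concentrated at 1, the Galton-Watson process goes extinct almost surely, so q = 1.
(Algebraic check: The pgf is f(s) = 6/7 + 8/105·s + 1/15·s². The extinction probability q is the smallest fixed point of f in [0, 1]. Setting s = f(s):
  1/15·s² + (8/105 − 1)·s + 6/7 = 0
  1/15·s² − (6/7 + 1/15)·s + 6/7 = 0
which factors as (s − 1)·(1/15·s − 6/7) = 0, giving roots s = 1 and s = (6/7)/(1/15) = 90/7. Since 90/7 ≥ 1, the smallest root in [0, 1] is s = 1.)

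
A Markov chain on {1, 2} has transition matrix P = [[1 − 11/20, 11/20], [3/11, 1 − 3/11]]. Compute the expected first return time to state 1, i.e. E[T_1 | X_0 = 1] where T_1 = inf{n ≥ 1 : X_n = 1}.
E[T_1 | X_0 = 1] = 1/π_1 = 181/60

For an irreducible recurrent Markov chain with stationary distribution π, E[T_i | X_0 = i] = 1/π_i (Kac's formula). Here π_1 = (3/11)/(11/20 + 3/11) = (3/11)/(181/220) = 60/181, so E[T_1 | X_0 = 1] = 1/π_1 = (11/20 + 3/11)/(3/11) = (181/220)/(3/11) = 181/60.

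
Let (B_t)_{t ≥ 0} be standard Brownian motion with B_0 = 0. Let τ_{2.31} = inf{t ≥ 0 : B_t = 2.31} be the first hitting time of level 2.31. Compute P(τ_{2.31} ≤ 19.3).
P(τ_{2.31} ≤ 19.3) = 2(1 − Φ(2.31/√19.3)) = 2(1 − Φ(0.5258)) ≈ 0.5990

By the reflection principle for standard BM, P(τ_b ≤ t) = 2 · P(B_t ≥ b). Since B_t ~ N(0, t), P(B_t ≥ 2.31) = 1 − Φ(2.31/√t) = 1 − Φ(2.31/√19.3) = 1 − Φ(0.5258) ≈ 0.29951. Doubling: P(τ_{2.31} ≤ 19.3) ≈ 2 · 0.29951 = 0.59902 ≈ 0.5990.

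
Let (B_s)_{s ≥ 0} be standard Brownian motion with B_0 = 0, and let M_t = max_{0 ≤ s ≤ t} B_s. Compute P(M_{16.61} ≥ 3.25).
P(M_{16.61} ≥ 3.25) = 2·P(B_{16.61} ≥ 3.25) = 2(1 − Φ(3.25/√16.61)) ≈ 0.4252

By the reflection principle for Brownian motion, P(M_t ≥ a) = 2 · P(B_t ≥ a) for a ≥ 0. Since B_t ~ N(0, t), P(B_t ≥ 3.25) = 1 − Φ(3.25/√t) = 1 − Φ(3.25/√16.61) = 1 − Φ(0.7974). So
  P(M_{16.61} ≥ 3.25) = 2(1 − Φ(0.7974)) ≈ 0.4252.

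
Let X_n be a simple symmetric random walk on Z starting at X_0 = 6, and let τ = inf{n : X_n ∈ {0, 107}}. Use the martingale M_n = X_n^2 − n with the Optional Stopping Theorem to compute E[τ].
E[τ] = 606

M_n = X_n^2 − n is a martingale (since E[X_{n+1}^2 | F_n] = X_n^2 + 1). By OST (τ has finite mean in a bounded region), E[M_τ] = E[M_0] = X_0^2 − 0 = 6^2 = 36. Also E[M_τ] = E[X_τ^2] − E[τ]. The walk exits at 0 or 107, with P(hit 107 first) = 6/107, so E[X_τ^2] = 107^2 · 6/107 + 0 = 642. Thus E[τ] = E[X_τ^2] − E[M_τ] = 642 − 36 = 606 = 6(107 − 6) = 606.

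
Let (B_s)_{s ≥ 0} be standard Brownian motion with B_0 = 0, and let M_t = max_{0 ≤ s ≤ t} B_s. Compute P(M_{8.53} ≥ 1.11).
P(M_{8.53} ≥ 1.11) = 2·P(B_{8.53} ≥ 1.11) = 2(1 − Φ(1.11/√8.53)) ≈ 0.7039

By the reflection principle for Brownian motion, P(M_t ≥ a) = 2 · P(B_t ≥ a) for a ≥ 0. Since B_t ~ N(0, t), P(B_t ≥ 1.11) = 1 − Φ(1.11/√t) = 1 − Φ(1.11/√8.53) = 1 − Φ(0.3801). So
  P(M_{8.53} ≥ 1.11) = 2(1 − Φ(0.3801)) ≈ 0.7039.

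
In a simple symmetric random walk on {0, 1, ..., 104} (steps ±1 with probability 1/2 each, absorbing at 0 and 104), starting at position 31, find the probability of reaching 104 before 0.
P(hit 104 before 0) = 31/104

Let u_k = P(hit 104 before 0 | start at k). Then u_0 = 0, u_104 = 1, and u_k = u_{k-1}/2 + u_{k+1}/2 for 1 ≤ k ≤ 103. This harmonic recurrence is solved by u_k = k/104, giving u_31 = 31/104.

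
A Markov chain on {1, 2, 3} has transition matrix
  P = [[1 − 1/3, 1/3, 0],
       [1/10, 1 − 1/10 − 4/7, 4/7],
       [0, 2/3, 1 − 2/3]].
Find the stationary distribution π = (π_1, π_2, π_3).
π = (21/151, 70/151, 60/151)

This is a birth-death chain on three states, which satisfies detailed balance: π_1 · P_{12} = π_2 · P_{21} and π_2 · P_{23} = π_3 · P_{32}.
From π_1 · 1/3 = π_2 · 1/10: π_2/π_1 = (1/3)/(1/10) = 10/3.
From π_2 · 4/7 = π_3 · 2/3: π_3/π_2 = (4/7)/(2/3) = 6/7.
Take π_1 proportional to 1; then unnormalized π = (1, 10/3, 20/7). Normalize by dividing by the sum 151/21:
  π = (21/151, 70/151, 60/151).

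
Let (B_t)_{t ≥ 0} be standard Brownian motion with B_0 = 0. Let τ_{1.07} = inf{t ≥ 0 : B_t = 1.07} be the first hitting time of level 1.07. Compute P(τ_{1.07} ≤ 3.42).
P(τ_{1.07} ≤ 3.42) = 2(1 − Φ(1.07/√3.42)) = 2(1 − Φ(0.5786)) ≈ 0.5629

By the reflection principle for standard BM, P(τ_b ≤ t) = 2 · P(B_t ≥ b). Since B_t ~ N(0, t), P(B_t ≥ 1.07) = 1 − Φ(1.07/√t) = 1 − Φ(1.07/√3.42) = 1 − Φ(0.5786) ≈ 0.28143. Doubling: P(τ_{1.07} ≤ 3.42) ≈ 2 · 0.28143 = 0.56286 ≈ 0.5629.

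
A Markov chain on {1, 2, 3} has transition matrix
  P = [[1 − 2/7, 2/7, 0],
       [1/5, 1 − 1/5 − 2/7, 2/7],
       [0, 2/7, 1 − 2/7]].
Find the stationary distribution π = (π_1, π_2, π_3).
π = (7/27, 10/27, 10/27)

This is a birth-death chain on three states, which satisfies detailed balance: π_1 · P_{12} = π_2 · P_{21} and π_2 · P_{23} = π_3 · P_{32}.
From π_1 · 2/7 = π_2 · 1/5: π_2/π_1 = (2/7)/(1/5) = 10/7.
From π_2 · 2/7 = π_3 · 2/7: π_3/π_2 = (2/7)/(2/7) = 1.
Take π_1 proportional to 1; then unnormalized π = (1, 10/7, 10/7). Normalize by dividing by the sum 27/7:
  π = (7/27, 10/27, 10/27).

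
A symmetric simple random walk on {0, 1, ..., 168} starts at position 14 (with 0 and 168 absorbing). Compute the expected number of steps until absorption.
E[τ | X_0 = 14] = 2156

Let v_k = E[τ | X_0 = k]. Boundary: v_0 = v_168 = 0. Recurrence: v_k = 1 + (v_{k-1} + v_{k+1})/2 for 1 ≤ k ≤ 167. The particular solution to v_k − (v_{k-1} + v_{k+1})/2 = 1 is v_k = −k^2. Adding homogeneous solution A + B k and matching boundaries gives v_k = k (168 − k). Substituting k = 14: v_14 = 14 · 154 = 2156.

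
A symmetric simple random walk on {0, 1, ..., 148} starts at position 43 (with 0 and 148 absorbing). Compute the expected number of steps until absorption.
E[τ | X_0 = 43] = 4515

Let v_k = E[τ | X_0 = k]. Boundary: v_0 = v_148 = 0. Recurrence: v_k = 1 + (v_{k-1} + v_{k+1})/2 for 1 ≤ k ≤ 147. The particular solution to v_k − (v_{k-1} + v_{k+1})/2 = 1 is v_k = −k^2. Adding homogeneous solution A + B k and matching boundaries gives v_k = k (148 − k). Substituting k = 43: v_43 = 43 · 105 = 4515.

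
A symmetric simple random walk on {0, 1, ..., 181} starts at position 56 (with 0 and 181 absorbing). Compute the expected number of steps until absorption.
E[τ | X_0 = 56] = 7000

Let v_k = E[τ | X_0 = k]. Boundary: v_0 = v_181 = 0. Recurrence: v_k = 1 + (v_{k-1} + v_{k+1})/2 for 1 ≤ k ≤ 180. The particular solution to v_k − (v_{k-1} + v_{k+1})/2 = 1 is v_k = −k^2. Adding homogeneous solution A + B k and matching boundaries gives v_k = k (181 − k). Substituting k = 56: v_56 = 56 · 125 = 7000.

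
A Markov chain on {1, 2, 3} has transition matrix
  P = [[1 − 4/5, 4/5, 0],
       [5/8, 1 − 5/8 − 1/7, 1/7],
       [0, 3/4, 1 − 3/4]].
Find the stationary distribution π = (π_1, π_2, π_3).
π = (21/53, 672/1325, 128/1325)

This is a birth-death chain on three states, which satisfies detailed balance: π_1 · P_{12} = π_2 · P_{21} and π_2 · P_{23} = π_3 · P_{32}.
From π_1 · 4/5 = π_2 · 5/8: π_2/π_1 = (4/5)/(5/8) = 32/25.
From π_2 · 1/7 = π_3 · 3/4: π_3/π_2 = (1/7)/(3/4) = 4/21.
Take π_1 proportional to 1; then unnormalized π = (1, 32/25, 128/525). Normalize by dividing by the sum 53/21:
  π = (21/53, 672/1325, 128/1325).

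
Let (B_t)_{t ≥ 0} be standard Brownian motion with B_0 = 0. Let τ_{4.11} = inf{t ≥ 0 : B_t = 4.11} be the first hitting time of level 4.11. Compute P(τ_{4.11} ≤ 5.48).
P(τ_{4.11} ≤ 5.48) = 2(1 − Φ(4.11/√5.48)) = 2(1 − Φ(1.7557)) ≈ 0.0791

By the reflection principle for standard BM, P(τ_b ≤ t) = 2 · P(B_t ≥ b). Since B_t ~ N(0, t), P(B_t ≥ 4.11) = 1 − Φ(4.11/√t) = 1 − Φ(4.11/√5.48) = 1 − Φ(1.7557) ≈ 0.03957. Doubling: P(τ_{4.11} ≤ 5.48) ≈ 2 · 0.03957 = 0.07914 ≈ 0.0791.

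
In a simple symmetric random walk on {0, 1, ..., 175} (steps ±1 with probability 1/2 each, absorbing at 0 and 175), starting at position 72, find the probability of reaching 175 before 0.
P(hit 175 before 0) = 72/175

Let u_k = P(hit 175 before 0 | start at k). Then u_0 = 0, u_175 = 1, and u_k = u_{k-1}/2 + u_{k+1}/2 for 1 ≤ k ≤ 174. This harmonic recurrence is solved by u_k = k/175, giving u_72 = 72/175.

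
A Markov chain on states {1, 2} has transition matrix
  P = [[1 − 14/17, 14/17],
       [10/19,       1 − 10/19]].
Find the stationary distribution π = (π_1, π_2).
π_1 = 85/218, π_2 = 133/218

Solve πP = π with π_1 + π_2 = 1. From πP = π: π_1 · (1 − 14/17) + π_2 · 10/19 = π_1 ⇒ π_2 · 10/19 = π_1 · 14/17 ⇒ π_2/π_1 = (14/17)/(10/19) = 133/85. Together with π_1 + π_2 = 1:
  π_1 = (10/19)/(14/17 + 10/19) = (10/19)/(436/323) = 85/218,
  π_2 = (14/17)/(14/17 + 10/19) = (14/17)/(436/323) = 133/218.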